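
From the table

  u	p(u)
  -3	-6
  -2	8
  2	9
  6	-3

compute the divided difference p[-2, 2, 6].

-13/32

p[-2,2] = (9 - 8) / (2 - (-2)) = 1/4
p[2,6] = (-3 - 9) / (6 - 2) = -3
p[-2,2,6] = (-3 - 1/4) / (6 - (-2)) = -13/32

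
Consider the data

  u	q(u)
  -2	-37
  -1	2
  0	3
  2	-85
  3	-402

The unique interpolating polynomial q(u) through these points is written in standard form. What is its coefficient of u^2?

0

L_0(u) = (u + 1)u(u - 2)(u - 3) / [40] = (1/40)u^4 - (1/10)u^3 + (1/40)u^2 + (3/20)u
L_1(u) = (u + 2)u(u - 2)(u - 3) / [-12] = -(1/12)u^4 + (1/4)u^3 + (1/3)u^2 - u
L_2(u) = (u + 2)(u + 1)(u - 2)(u - 3) / [12] = (1/12)u^4 - (1/6)u^3 - (7/12)u^2 + (2/3)u + 1
L_3(u) = (u + 2)(u + 1)u(u - 3) / [-24] = -(1/24)u^4 + (7/24)u^2 + (1/4)u
L_4(u) = (u + 2)(u + 1)u(u - 2) / [60] = (1/60)u^4 + (1/60)u^3 - (1/15)u^2 - (1/15)u
q(u) = (-37)·L_0 + 2·L_1 + 3·L_2 + (-85)·L_3 + (-402)·L_4
Only the coefficient of u^2 is needed; take it from each L_i and combine:
(-37)·(1/40) + 2·(1/3) + 3·(-7/12) + (-85)·(7/24) + (-402)·(-1/15) = 0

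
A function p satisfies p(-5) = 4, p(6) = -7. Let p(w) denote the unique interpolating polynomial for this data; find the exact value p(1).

-2

L_0(1) = (-5)/[(-11)] = 5/11
L_1(1) = (6)/[(11)] = 6/11
Sum: 4·(5/11) + (-7)·(6/11) = -2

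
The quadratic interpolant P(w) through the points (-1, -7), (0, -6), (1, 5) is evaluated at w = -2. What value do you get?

L_0(-2) = (-2)·(-3)/[(-1)·(-2)] = 3
L_1(-2) = (-1)·(-3)/[(1)·(-1)] = -3
L_2(-2) = (-1)·(-2)/[(2)·(1)] = 1
Sum: (-7)·(3) + (-6)·(-3) + 5·(1) = 2

2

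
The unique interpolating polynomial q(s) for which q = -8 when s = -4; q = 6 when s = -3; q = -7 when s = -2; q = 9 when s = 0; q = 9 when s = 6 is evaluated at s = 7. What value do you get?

-3463/8

Evaluate each Lagrange basis at s = 7:
L_0(7) = (10)·(9)·(7)·(1)/[(-1)·(-2)·(-4)·(-10)] = 63/8
L_1(7) = (11)·(9)·(7)·(1)/[(1)·(-1)·(-3)·(-9)] = -77/3
L_2(7) = (11)·(10)·(7)·(1)/[(2)·(1)·(-2)·(-8)] = 385/16
L_3(7) = (11)·(10)·(9)·(1)/[(4)·(3)·(2)·(-6)] = -55/8
L_4(7) = (11)·(10)·(9)·(7)/[(10)·(9)·(8)·(6)] = 77/48
Sum: (-8)·(63/8) + 6·(-77/3) + (-7)·(385/16) + 9·(-55/8) + 9·(77/48) = -3463/8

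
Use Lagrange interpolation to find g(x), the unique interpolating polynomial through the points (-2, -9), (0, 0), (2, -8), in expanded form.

g(x) = -(17/8)x^2 + (1/4)x

Build the Lagrange basis polynomials:
L_0(x) = x(x - 2) / [8] = (1/8)x^2 - (1/4)x
L_1(x) = (x + 2)(x - 2) / [-4] = -(1/4)x^2 + 1
L_2(x) = (x + 2)x / [8] = (1/8)x^2 + (1/4)x
g(x) = (-9)·L_0 + 0·L_1 + (-8)·L_2
  (-9)·L_0(x) = -(9/8)x^2 + (9/4)x
  0·L_1(x) = 0
  (-8)·L_2(x) = -x^2 - 2x
Adding term by term: -(17/8)x^2 + (1/4)x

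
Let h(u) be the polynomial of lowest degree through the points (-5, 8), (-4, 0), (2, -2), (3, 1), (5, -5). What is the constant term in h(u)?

-1181/126

Build the Lagrange basis polynomials:
L_0(u) = (u + 4)(u - 2)(u - 3)(u - 5) / [560] = (1/560)u^4 - (3/280)u^3 - (9/560)u^2 + (47/280)u - 3/14
L_1(u) = (u + 5)(u - 2)(u - 3)(u - 5) / [-378] = -(1/378)u^4 + (5/378)u^3 + (19/378)u^2 - (125/378)u + 25/63
L_2(u) = (u + 5)(u + 4)(u - 3)(u - 5) / [126] = (1/126)u^4 + (1/126)u^3 - (37/126)u^2 - (25/126)u + 50/21
L_3(u) = (u + 5)(u + 4)(u - 2)(u - 5) / [-112] = -(1/112)u^4 - (1/56)u^3 + (33/112)u^2 + (25/56)u - 25/14
L_4(u) = (u + 5)(u + 4)(u - 2)(u - 3) / [540] = (1/540)u^4 + (1/135)u^3 - (19/540)u^2 - (23/270)u + 2/9
h(u) = 8·L_0 + 0·L_1 + (-2)·L_2 + 1·L_3 + (-5)·L_4
Only the constant term is needed; take it from each L_i and combine:
8·(-3/14) + 0·(25/63) + (-2)·(50/21) + 1·(-25/14) + (-5)·(2/9) = -1181/126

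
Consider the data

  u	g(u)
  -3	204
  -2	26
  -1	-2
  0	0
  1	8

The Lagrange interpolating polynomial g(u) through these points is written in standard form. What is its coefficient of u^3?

4

Build the Lagrange basis polynomials:
L_0(u) = (u + 2)(u + 1)u(u - 1) / [24] = (1/24)u^4 + (1/12)u^3 - (1/24)u^2 - (1/12)u
L_1(u) = (u + 3)(u + 1)u(u - 1) / [-6] = -(1/6)u^4 - (1/2)u^3 + (1/6)u^2 + (1/2)u
L_2(u) = (u + 3)(u + 2)u(u - 1) / [4] = (1/4)u^4 + u^3 + (1/4)u^2 - (3/2)u
L_3(u) = (u + 3)(u + 2)(u + 1)(u - 1) / [-6] = -(1/6)u^4 - (5/6)u^3 - (5/6)u^2 + (5/6)u + 1
L_4(u) = (u + 3)(u + 2)(u + 1)u / [24] = (1/24)u^4 + (1/4)u^3 + (11/24)u^2 + (1/4)u
g(u) = 204·L_0 + 26·L_1 + (-2)·L_2 + 0·L_3 + 8·L_4
Only the coefficient of u^3 is needed; take it from each L_i and combine:
204·(1/12) + 26·(-1/2) + (-2)·(1) + 0·(-5/6) + 8·(1/4) = 4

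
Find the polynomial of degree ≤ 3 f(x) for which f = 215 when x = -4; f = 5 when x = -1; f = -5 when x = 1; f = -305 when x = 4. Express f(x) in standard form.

Build the Lagrange basis polynomials:
L_0(x) = (x + 1)(x - 1)(x - 4) / [-120] = -(1/120)x^3 + (1/30)x^2 + (1/120)x - 1/30
L_1(x) = (x + 4)(x - 1)(x - 4) / [30] = (1/30)x^3 - (1/30)x^2 - (8/15)x + 8/15
L_2(x) = (x + 4)(x + 1)(x - 4) / [-30] = -(1/30)x^3 - (1/30)x^2 + (8/15)x + 8/15
L_3(x) = (x + 4)(x + 1)(x - 1) / [120] = (1/120)x^3 + (1/30)x^2 - (1/120)x - 1/30
f(x) = 215·L_0 + 5·L_1 + (-5)·L_2 + (-305)·L_3
  215·L_0(x) = -(43/24)x^3 + (43/6)x^2 + (43/24)x - 43/6
  5·L_1(x) = (1/6)x^3 - (1/6)x^2 - (8/3)x + 8/3
  (-5)·L_2(x) = (1/6)x^3 + (1/6)x^2 - (8/3)x - 8/3
  (-305)·L_3(x) = -(61/24)x^3 - (61/6)x^2 + (61/24)x + 61/6
Adding term by term: -4x^3 - 3x^2 - x + 3

f(x) = -4x^3 - 3x^2 - x + 3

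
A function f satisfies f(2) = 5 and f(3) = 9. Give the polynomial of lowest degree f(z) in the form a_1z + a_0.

f(z) = 4z - 3

L_0(z) = (z - 3) / [-1] = -z + 3
L_1(z) = (z - 2) / [1] = z - 2
f(z) = 5·L_0 + 9·L_1
  5·L_0(z) = -5z + 15
  9·L_1(z) = 9z - 18
Adding term by term: 4z - 3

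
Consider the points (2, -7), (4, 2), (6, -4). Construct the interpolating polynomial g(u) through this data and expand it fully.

Build the Lagrange basis polynomials:
L_0(u) = (u - 4)(u - 6) / [8] = (1/8)u^2 - (5/4)u + 3
L_1(u) = (u - 2)(u - 6) / [-4] = -(1/4)u^2 + 2u - 3
L_2(u) = (u - 2)(u - 4) / [8] = (1/8)u^2 - (3/4)u + 1
g(u) = (-7)·L_0 + 2·L_1 + (-4)·L_2
  (-7)·L_0(u) = -(7/8)u^2 + (35/4)u - 21
  2·L_1(u) = -(1/2)u^2 + 4u - 6
  (-4)·L_2(u) = -(1/2)u^2 + 3u - 4
Adding term by term: -(15/8)u^2 + (63/4)u - 31

g(u) = -(15/8)u^2 + (63/4)u - 31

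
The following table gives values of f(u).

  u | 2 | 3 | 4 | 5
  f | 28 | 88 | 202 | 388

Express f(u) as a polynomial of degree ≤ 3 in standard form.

L_0(u) = (u - 3)(u - 4)(u - 5) / [-6] = -(1/6)u^3 + 2u^2 - (47/6)u + 10
L_1(u) = (u - 2)(u - 4)(u - 5) / [2] = (1/2)u^3 - (11/2)u^2 + 19u - 20
L_2(u) = (u - 2)(u - 3)(u - 5) / [-2] = -(1/2)u^3 + 5u^2 - (31/2)u + 15
L_3(u) = (u - 2)(u - 3)(u - 4) / [6] = (1/6)u^3 - (3/2)u^2 + (13/3)u - 4
f(u) = 28·L_0 + 88·L_1 + 202·L_2 + 388·L_3
  28·L_0(u) = -(14/3)u^3 + 56u^2 - (658/3)u + 280
  88·L_1(u) = 44u^3 - 484u^2 + 1672u - 1760
  202·L_2(u) = -101u^3 + 1010u^2 - 3131u + 3030
  388·L_3(u) = (194/3)u^3 - 582u^2 + (5044/3)u - 1552
Adding term by term: 3u^3 + 3u - 2

f(u) = 3u^3 + 3u - 2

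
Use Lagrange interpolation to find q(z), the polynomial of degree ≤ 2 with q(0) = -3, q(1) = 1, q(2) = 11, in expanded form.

Build the Lagrange basis polynomials:
L_0(z) = (z - 1)(z - 2) / [2] = (1/2)z^2 - (3/2)z + 1
L_1(z) = z(z - 2) / [-1] = -z^2 + 2z
L_2(z) = z(z - 1) / [2] = (1/2)z^2 - (1/2)z
q(z) = (-3)·L_0 + 1·L_1 + 11·L_2
  (-3)·L_0(z) = -(3/2)z^2 + (9/2)z - 3
  1·L_1(z) = -z^2 + 2z
  11·L_2(z) = (11/2)z^2 - (11/2)z
Adding term by term: 3z^2 + z - 3

q(z) = 3z^2 + z - 3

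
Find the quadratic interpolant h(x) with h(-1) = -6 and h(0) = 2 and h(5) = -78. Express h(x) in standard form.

h(x) = -4x^2 + 4x + 2

Build the Lagrange basis polynomials:
L_0(x) = x(x - 5) / [6] = (1/6)x^2 - (5/6)x
L_1(x) = (x + 1)(x - 5) / [-5] = -(1/5)x^2 + (4/5)x + 1
L_2(x) = (x + 1)x / [30] = (1/30)x^2 + (1/30)x
h(x) = (-6)·L_0 + 2·L_1 + (-78)·L_2
  (-6)·L_0(x) = -x^2 + 5x
  2·L_1(x) = -(2/5)x^2 + (8/5)x + 2
  (-78)·L_2(x) = -(13/5)x^2 - (13/5)x
Adding term by term: -4x^2 + 4x + 2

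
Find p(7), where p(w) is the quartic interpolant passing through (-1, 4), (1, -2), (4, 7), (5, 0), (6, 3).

Evaluate each Lagrange basis at w = 7:
L_0(7) = (6)·(3)·(2)·(1)/[(-2)·(-5)·(-6)·(-7)] = 3/35
L_1(7) = (8)·(3)·(2)·(1)/[(2)·(-3)·(-4)·(-5)] = -2/5
L_2(7) = (8)·(6)·(2)·(1)/[(5)·(3)·(-1)·(-2)] = 16/5
L_3(7) = (8)·(6)·(3)·(1)/[(6)·(4)·(1)·(-1)] = -6
L_4(7) = (8)·(6)·(3)·(2)/[(7)·(5)·(2)·(1)] = 144/35
Sum: 4·(3/35) + (-2)·(-2/5) + 7·(16/5) + 0 + 3·(144/35) = 1256/35

1256/35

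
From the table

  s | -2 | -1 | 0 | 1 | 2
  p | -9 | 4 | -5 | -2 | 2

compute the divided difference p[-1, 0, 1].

p[-1,0] = (-5 - 4) / (0 - (-1)) = -9
p[0,1] = (-2 - (-5)) / (1 - 0) = 3
p[-1,0,1] = (3 - (-9)) / (1 - (-1)) = 6

6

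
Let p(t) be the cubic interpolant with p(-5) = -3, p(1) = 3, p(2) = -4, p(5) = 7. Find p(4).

Evaluate each Lagrange basis at t = 4:
L_0(4) = (3)·(2)·(-1)/[(-6)·(-7)·(-10)] = 1/70
L_1(4) = (9)·(2)·(-1)/[(6)·(-1)·(-4)] = -3/4
L_2(4) = (9)·(3)·(-1)/[(7)·(1)·(-3)] = 9/7
L_3(4) = (9)·(3)·(2)/[(10)·(4)·(3)] = 9/20
Sum: (-3)·(1/70) + 3·(-3/4) + (-4)·(9/7) + 7·(9/20) = -30/7

-30/7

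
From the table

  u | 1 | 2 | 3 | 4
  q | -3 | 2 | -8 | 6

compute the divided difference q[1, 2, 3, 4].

13/2

q[1,2] = (2 - (-3)) / (2 - 1) = 5
q[2,3] = (-8 - 2) / (3 - 2) = -10
q[3,4] = (6 - (-8)) / (4 - 3) = 14
q[1,2,3] = (-10 - 5) / (3 - 1) = -15/2
q[2,3,4] = (14 - (-10)) / (4 - 2) = 12
q[1,2,3,4] = (12 - (-15/2)) / (4 - 1) = 13/2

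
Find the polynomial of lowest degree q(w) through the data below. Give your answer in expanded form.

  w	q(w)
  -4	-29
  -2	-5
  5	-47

L_0(w) = (w + 2)(w - 5) / [18] = (1/18)w^2 - (1/6)w - 5/9
L_1(w) = (w + 4)(w - 5) / [-14] = -(1/14)w^2 + (1/14)w + 10/7
L_2(w) = (w + 4)(w + 2) / [63] = (1/63)w^2 + (2/21)w + 8/63
q(w) = (-29)·L_0 + (-5)·L_1 + (-47)·L_2
  (-29)·L_0(w) = -(29/18)w^2 + (29/6)w + 145/9
  (-5)·L_1(w) = (5/14)w^2 - (5/14)w - 50/7
  (-47)·L_2(w) = -(47/63)w^2 - (94/21)w - 376/63
Adding term by term: -2w^2 + 3

q(w) = -2w^2 + 3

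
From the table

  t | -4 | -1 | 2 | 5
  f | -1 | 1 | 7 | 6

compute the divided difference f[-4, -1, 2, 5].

-11/162

f[-4,-1] = (1 - (-1)) / (-1 - (-4)) = 2/3
f[-1,2] = (7 - 1) / (2 - (-1)) = 2
f[2,5] = (6 - 7) / (5 - 2) = -1/3
f[-4,-1,2] = (2 - 2/3) / (2 - (-4)) = 2/9
f[-1,2,5] = (-1/3 - 2) / (5 - (-1)) = -7/18
f[-4,-1,2,5] = (-7/18 - 2/9) / (5 - (-4)) = -11/162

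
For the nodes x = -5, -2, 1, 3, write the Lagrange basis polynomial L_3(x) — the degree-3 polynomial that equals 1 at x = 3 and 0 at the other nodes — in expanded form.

L_3(x) = (1/80)x^3 + (3/40)x^2 + (3/80)x - 1/8

L_3(x) = (x + 5)(x + 2)(x - 1) / [(8)·(5)·(2)]
       = (x^3 + 6x^2 + 3x - 10) / (80)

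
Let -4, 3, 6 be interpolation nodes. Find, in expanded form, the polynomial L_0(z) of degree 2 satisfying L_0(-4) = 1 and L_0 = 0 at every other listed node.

L_0(z) = (z - 3)(z - 6) / [(-7)·(-10)]
       = (z^2 - 9z + 18) / (70)

L_0(z) = (1/70)z^2 - (9/70)z + 9/35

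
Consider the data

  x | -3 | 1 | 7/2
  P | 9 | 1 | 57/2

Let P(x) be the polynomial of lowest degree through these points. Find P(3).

21

Evaluate each Lagrange basis at x = 3:
L_0(3) = (2)·(-1/2)/[(-4)·(-13/2)] = -1/26
L_1(3) = (6)·(-1/2)/[(4)·(-5/2)] = 3/10
L_2(3) = (6)·(2)/[(13/2)·(5/2)] = 48/65
Sum: 9·(-1/26) + 1·(3/10) + 57/2·(48/65) = 21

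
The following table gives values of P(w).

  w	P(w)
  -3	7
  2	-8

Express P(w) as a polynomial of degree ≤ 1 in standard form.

P(w) = -3w - 2

Build the Lagrange basis polynomials:
L_0(w) = (w - 2) / [-5] = -(1/5)w + 2/5
L_1(w) = (w + 3) / [5] = (1/5)w + 3/5
P(w) = 7·L_0 + (-8)·L_1
  7·L_0(w) = -(7/5)w + 14/5
  (-8)·L_1(w) = -(8/5)w - 24/5
Adding term by term: -3w - 2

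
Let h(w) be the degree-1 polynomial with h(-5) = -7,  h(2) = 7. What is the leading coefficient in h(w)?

2

L_0(w) = (w - 2) / [-7] = -(1/7)w + 2/7
L_1(w) = (w + 5) / [7] = (1/7)w + 5/7
h(w) = (-7)·L_0 + 7·L_1
Only the coefficient of w is needed; take it from each L_i and combine:
(-7)·(-1/7) + 7·(1/7) = 2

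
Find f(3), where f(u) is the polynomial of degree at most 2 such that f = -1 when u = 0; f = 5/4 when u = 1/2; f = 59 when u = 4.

Evaluate each Lagrange basis at u = 3:
L_0(3) = (5/2)·(-1)/[(-1/2)·(-4)] = -5/4
L_1(3) = (3)·(-1)/[(1/2)·(-7/2)] = 12/7
L_2(3) = (3)·(5/2)/[(4)·(7/2)] = 15/28
Sum: (-1)·(-5/4) + 5/4·(12/7) + 59·(15/28) = 35

35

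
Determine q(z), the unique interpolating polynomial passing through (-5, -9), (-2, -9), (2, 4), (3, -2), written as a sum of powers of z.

q(z) = -(81/280)z^3 - (55/56)z^2 + (617/140)z + 10/7

Build the Lagrange basis polynomials:
L_0(z) = (z + 2)(z - 2)(z - 3) / [-168] = -(1/168)z^3 + (1/56)z^2 + (1/42)z - 1/14
L_1(z) = (z + 5)(z - 2)(z - 3) / [60] = (1/60)z^3 - (19/60)z + 1/2
L_2(z) = (z + 5)(z + 2)(z - 3) / [-28] = -(1/28)z^3 - (1/7)z^2 + (11/28)z + 15/14
L_3(z) = (z + 5)(z + 2)(z - 2) / [40] = (1/40)z^3 + (1/8)z^2 - (1/10)z - 1/2
q(z) = (-9)·L_0 + (-9)·L_1 + 4·L_2 + (-2)·L_3
  (-9)·L_0(z) = (3/56)z^3 - (9/56)z^2 - (3/14)z + 9/14
  (-9)·L_1(z) = -(3/20)z^3 + (57/20)z - 9/2
  4·L_2(z) = -(1/7)z^3 - (4/7)z^2 + (11/7)z + 30/7
  (-2)·L_3(z) = -(1/20)z^3 - (1/4)z^2 + (1/5)z + 1
Adding term by term: -(81/280)z^3 - (55/56)z^2 + (617/140)z + 10/7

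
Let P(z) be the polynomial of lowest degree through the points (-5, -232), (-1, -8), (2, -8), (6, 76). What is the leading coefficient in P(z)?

The leading coefficient equals the top divided difference P[-5,-1,2,6].
P[-5,-1] = (-8 - (-232)) / (-1 - (-5)) = 56
P[-1,2] = (-8 - (-8)) / (2 - (-1)) = 0
P[2,6] = (76 - (-8)) / (6 - 2) = 21
P[-5,-1,2] = (0 - 56) / (2 - (-5)) = -8
P[-1,2,6] = (21 - 0) / (6 - (-1)) = 3
P[-5,-1,2,6] = (3 - (-8)) / (6 - (-5)) = 1

1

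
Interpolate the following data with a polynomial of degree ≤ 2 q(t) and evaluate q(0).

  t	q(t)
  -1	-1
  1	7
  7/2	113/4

L_0(0) = (-1)·(-7/2)/[(-2)·(-9/2)] = 7/18
L_1(0) = (1)·(-7/2)/[(2)·(-5/2)] = 7/10
L_2(0) = (1)·(-1)/[(9/2)·(5/2)] = -4/45
Sum: (-1)·(7/18) + 7·(7/10) + 113/4·(-4/45) = 2

2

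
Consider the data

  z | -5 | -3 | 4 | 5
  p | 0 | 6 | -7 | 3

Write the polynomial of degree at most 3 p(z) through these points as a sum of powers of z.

Build the Lagrange basis polynomials:
L_0(z) = (z + 3)(z - 4)(z - 5) / [-180] = -(1/180)z^3 + (1/30)z^2 + (7/180)z - 1/3
L_1(z) = (z + 5)(z - 4)(z - 5) / [112] = (1/112)z^3 - (1/28)z^2 - (25/112)z + 25/28
L_2(z) = (z + 5)(z + 3)(z - 5) / [-63] = -(1/63)z^3 - (1/21)z^2 + (25/63)z + 25/21
L_3(z) = (z + 5)(z + 3)(z - 4) / [80] = (1/80)z^3 + (1/20)z^2 - (17/80)z - 3/4
p(z) = 0·L_0 + 6·L_1 + (-7)·L_2 + 3·L_3
  0·L_0(z) = 0
  6·L_1(z) = (3/56)z^3 - (3/14)z^2 - (75/56)z + 75/14
  (-7)·L_2(z) = (1/9)z^3 + (1/3)z^2 - (25/9)z - 25/3
  3·L_3(z) = (3/80)z^3 + (3/20)z^2 - (51/80)z - 9/4
Adding term by term: (1019/5040)z^3 + (113/420)z^2 - (23963/5040)z - 439/84

p(z) = (1019/5040)z^3 + (113/420)z^2 - (23963/5040)z - 439/84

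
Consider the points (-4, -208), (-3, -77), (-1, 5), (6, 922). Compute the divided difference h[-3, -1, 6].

10

h[-3,-1] = (5 - (-77)) / (-1 - (-3)) = 41
h[-1,6] = (922 - 5) / (6 - (-1)) = 131
h[-3,-1,6] = (131 - 41) / (6 - (-3)) = 10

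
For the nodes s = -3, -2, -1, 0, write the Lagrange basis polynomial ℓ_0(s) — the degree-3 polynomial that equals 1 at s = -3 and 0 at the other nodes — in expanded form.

ℓ_0(s) = (s + 2)(s + 1)s / [(-1)·(-2)·(-3)]
       = (s^3 + 3s^2 + 2s) / (-6)

ℓ_0(s) = -(1/6)s^3 - (1/2)s^2 - (1/3)s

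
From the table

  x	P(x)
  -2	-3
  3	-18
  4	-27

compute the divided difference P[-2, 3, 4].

-1

P[-2,3] = (-18 - (-3)) / (3 - (-2)) = -3
P[3,4] = (-27 - (-18)) / (4 - 3) = -9
P[-2,3,4] = (-9 - (-3)) / (4 - (-2)) = -1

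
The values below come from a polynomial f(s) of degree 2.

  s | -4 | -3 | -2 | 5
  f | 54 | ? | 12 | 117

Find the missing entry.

29

The 3 known values determine f uniquely (degree ≤ 2).
L_0(-3) = (-1)·(-8)/[(-2)·(-9)] = 4/9
L_1(-3) = (1)·(-8)/[(2)·(-7)] = 4/7
L_2(-3) = (1)·(-1)/[(9)·(7)] = -1/63
Sum: 54·(4/9) + 12·(4/7) + 117·(-1/63) = 29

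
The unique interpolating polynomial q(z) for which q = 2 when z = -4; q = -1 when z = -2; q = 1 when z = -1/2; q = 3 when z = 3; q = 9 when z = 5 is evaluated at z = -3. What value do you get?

Using Newton's divided-difference form:
q[-4,-2] = (-1 - 2) / (-2 - (-4)) = -3/2
q[-2,-1/2] = (1 - (-1)) / (-1/2 - (-2)) = 4/3
q[-1/2,3] = (3 - 1) / (3 - (-1/2)) = 4/7
q[3,5] = (9 - 3) / (5 - 3) = 3
q[-4,-2,-1/2] = (4/3 - (-3/2)) / (-1/2 - (-4)) = 17/21
q[-2,-1/2,3] = (4/7 - 4/3) / (3 - (-2)) = -16/105
q[-1/2,3,5] = (3 - 4/7) / (5 - (-1/2)) = 34/77
q[-4,-2,-1/2,3] = (-16/105 - 17/21) / (3 - (-4)) = -101/735
q[-2,-1/2,3,5] = (34/77 - (-16/105)) / (5 - (-2)) = 14/165
q[-4,-2,-1/2,3,5] = (14/165 - (-101/735)) / (5 - (-4)) = 599/24255
q(-3) = 2 + (-3/2)·(1) + (17/21)·(1)·(-1) + (-101/735)·(1)·(-1)·(-5/2) + (599/24255)·(1)·(-1)·(-5/2)·(-6) = -1655/1617

-1655/1617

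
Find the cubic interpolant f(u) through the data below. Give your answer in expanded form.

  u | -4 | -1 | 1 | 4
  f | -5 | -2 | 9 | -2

L_0(u) = (u + 1)(u - 1)(u - 4) / [-120] = -(1/120)u^3 + (1/30)u^2 + (1/120)u - 1/30
L_1(u) = (u + 4)(u - 1)(u - 4) / [30] = (1/30)u^3 - (1/30)u^2 - (8/15)u + 8/15
L_2(u) = (u + 4)(u + 1)(u - 4) / [-30] = -(1/30)u^3 - (1/30)u^2 + (8/15)u + 8/15
L_3(u) = (u + 4)(u + 1)(u - 1) / [120] = (1/120)u^3 + (1/30)u^2 - (1/120)u - 1/30
f(u) = (-5)·L_0 + (-2)·L_1 + 9·L_2 + (-2)·L_3
  (-5)·L_0(u) = (1/24)u^3 - (1/6)u^2 - (1/24)u + 1/6
  (-2)·L_1(u) = -(1/15)u^3 + (1/15)u^2 + (16/15)u - 16/15
  9·L_2(u) = -(3/10)u^3 - (3/10)u^2 + (24/5)u + 24/5
  (-2)·L_3(u) = -(1/60)u^3 - (1/15)u^2 + (1/60)u + 1/15
Adding term by term: -(41/120)u^3 - (7/15)u^2 + (701/120)u + 119/30

f(u) = -(41/120)u^3 - (7/15)u^2 + (701/120)u + 119/30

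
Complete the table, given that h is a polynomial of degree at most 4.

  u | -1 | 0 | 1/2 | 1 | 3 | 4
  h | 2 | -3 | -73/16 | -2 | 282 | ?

877

The 5 known values determine h uniquely (degree ≤ 4).
L_0(4) = (4)·(7/2)·(3)·(1)/[(-1)·(-3/2)·(-2)·(-4)] = 7/2
L_1(4) = (5)·(7/2)·(3)·(1)/[(1)·(-1/2)·(-1)·(-3)] = -35
L_2(4) = (5)·(4)·(3)·(1)/[(3/2)·(1/2)·(-1/2)·(-5/2)] = 64
L_3(4) = (5)·(4)·(7/2)·(1)/[(2)·(1)·(1/2)·(-2)] = -35
L_4(4) = (5)·(4)·(7/2)·(3)/[(4)·(3)·(5/2)·(2)] = 7/2
Sum: 2·(7/2) + (-3)·(-35) + (-73/16)·(64) + (-2)·(-35) + 282·(7/2) = 877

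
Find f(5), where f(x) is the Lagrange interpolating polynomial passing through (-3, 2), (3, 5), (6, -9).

-86/27

Evaluate each Lagrange basis at x = 5:
L_0(5) = (2)·(-1)/[(-6)·(-9)] = -1/27
L_1(5) = (8)·(-1)/[(6)·(-3)] = 4/9
L_2(5) = (8)·(2)/[(9)·(3)] = 16/27
Sum: 2·(-1/27) + 5·(4/9) + (-9)·(16/27) = -86/27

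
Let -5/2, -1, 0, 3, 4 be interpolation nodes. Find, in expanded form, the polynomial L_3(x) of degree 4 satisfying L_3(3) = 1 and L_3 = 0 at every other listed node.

L_3(x) = (x + 5/2)(x + 1)x(x - 4) / [(11/2)·(4)·(3)·(-1)]
       = (x^4 - (1/2)x^3 - (23/2)x^2 - 10x) / (-66)

L_3(x) = -(1/66)x^4 + (1/132)x^3 + (23/132)x^2 + (5/33)x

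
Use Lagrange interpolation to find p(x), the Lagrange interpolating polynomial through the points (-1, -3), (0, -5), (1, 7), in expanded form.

p(x) = 7x^2 + 5x - 5

L_0(x) = x(x - 1) / [2] = (1/2)x^2 - (1/2)x
L_1(x) = (x + 1)(x - 1) / [-1] = -x^2 + 1
L_2(x) = (x + 1)x / [2] = (1/2)x^2 + (1/2)x
p(x) = (-3)·L_0 + (-5)·L_1 + 7·L_2
  (-3)·L_0(x) = -(3/2)x^2 + (3/2)x
  (-5)·L_1(x) = 5x^2 - 5
  7·L_2(x) = (7/2)x^2 + (7/2)x
Adding term by term: 7x^2 + 5x - 5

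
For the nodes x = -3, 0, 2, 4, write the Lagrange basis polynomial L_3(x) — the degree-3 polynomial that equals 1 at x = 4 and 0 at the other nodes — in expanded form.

L_3(x) = (x + 3)x(x - 2) / [(7)·(4)·(2)]
       = (x^3 + x^2 - 6x) / (56)

L_3(x) = (1/56)x^3 + (1/56)x^2 - (3/28)x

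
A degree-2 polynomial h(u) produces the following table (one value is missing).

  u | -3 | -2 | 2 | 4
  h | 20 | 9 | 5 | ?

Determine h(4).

The 3 known values determine h uniquely (degree ≤ 2).
L_0(4) = (6)·(2)/[(-1)·(-5)] = 12/5
L_1(4) = (7)·(2)/[(1)·(-4)] = -7/2
L_2(4) = (7)·(6)/[(5)·(4)] = 21/10
Sum: 20·(12/5) + 9·(-7/2) + 5·(21/10) = 27

27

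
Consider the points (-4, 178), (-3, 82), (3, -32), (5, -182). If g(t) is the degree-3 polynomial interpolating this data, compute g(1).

-2

L_0(1) = (4)·(-2)·(-4)/[(-1)·(-7)·(-9)] = -32/63
L_1(1) = (5)·(-2)·(-4)/[(1)·(-6)·(-8)] = 5/6
L_2(1) = (5)·(4)·(-4)/[(7)·(6)·(-2)] = 20/21
L_3(1) = (5)·(4)·(-2)/[(9)·(8)·(2)] = -5/18
Sum: 178·(-32/63) + 82·(5/6) + (-32)·(20/21) + (-182)·(-5/18) = -2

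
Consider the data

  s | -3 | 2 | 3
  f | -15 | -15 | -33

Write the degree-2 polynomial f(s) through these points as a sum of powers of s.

L_0(s) = (s - 2)(s - 3) / [30] = (1/30)s^2 - (1/6)s + 1/5
L_1(s) = (s + 3)(s - 3) / [-5] = -(1/5)s^2 + 9/5
L_2(s) = (s + 3)(s - 2) / [6] = (1/6)s^2 + (1/6)s - 1
f(s) = (-15)·L_0 + (-15)·L_1 + (-33)·L_2
  (-15)·L_0(s) = -(1/2)s^2 + (5/2)s - 3
  (-15)·L_1(s) = 3s^2 - 27
  (-33)·L_2(s) = -(11/2)s^2 - (11/2)s + 33
Adding term by term: -3s^2 - 3s + 3

f(s) = -3s^2 - 3s + 3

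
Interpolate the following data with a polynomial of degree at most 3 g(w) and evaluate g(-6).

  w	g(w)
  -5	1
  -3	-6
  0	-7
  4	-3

Evaluate each Lagrange basis at w = -6:
L_0(-6) = (-3)·(-6)·(-10)/[(-2)·(-5)·(-9)] = 2
L_1(-6) = (-1)·(-6)·(-10)/[(2)·(-3)·(-7)] = -10/7
L_2(-6) = (-1)·(-3)·(-10)/[(5)·(3)·(-4)] = 1/2
L_3(-6) = (-1)·(-3)·(-6)/[(9)·(7)·(4)] = -1/14
Sum: 1·(2) + (-6)·(-10/7) + (-7)·(1/2) + (-3)·(-1/14) = 51/7

51/7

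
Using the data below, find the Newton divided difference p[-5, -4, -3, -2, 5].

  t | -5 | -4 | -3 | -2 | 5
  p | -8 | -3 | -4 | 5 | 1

p[-5,-4] = (-3 - (-8)) / (-4 - (-5)) = 5
p[-4,-3] = (-4 - (-3)) / (-3 - (-4)) = -1
p[-3,-2] = (5 - (-4)) / (-2 - (-3)) = 9
p[-2,5] = (1 - 5) / (5 - (-2)) = -4/7
p[-5,-4,-3] = (-1 - 5) / (-3 - (-5)) = -3
p[-4,-3,-2] = (9 - (-1)) / (-2 - (-4)) = 5
p[-3,-2,5] = (-4/7 - 9) / (5 - (-3)) = -67/56
p[-5,-4,-3,-2] = (5 - (-3)) / (-2 - (-5)) = 8/3
p[-4,-3,-2,5] = (-67/56 - 5) / (5 - (-4)) = -347/504
p[-5,-4,-3,-2,5] = (-347/504 - 8/3) / (5 - (-5)) = -1691/5040

-1691/5040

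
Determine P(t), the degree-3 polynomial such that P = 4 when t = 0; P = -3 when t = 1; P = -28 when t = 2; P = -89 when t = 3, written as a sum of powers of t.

P(t) = -3t^3 - 4t + 4

Newton's divided differences:
P[0,1] = (-3 - 4) / (1 - 0) = -7
P[1,2] = (-28 - (-3)) / (2 - 1) = -25
P[2,3] = (-89 - (-28)) / (3 - 2) = -61
P[0,1,2] = (-25 - (-7)) / (2 - 0) = -9
P[1,2,3] = (-61 - (-25)) / (3 - 1) = -18
P[0,1,2,3] = (-18 - (-9)) / (3 - 0) = -3
P(t) = 4 + (-7)·t + (-9)·t(t - 1) + (-3)·t(t - 1)(t - 2)
Expanding: P(t) = -3t^3 - 4t + 4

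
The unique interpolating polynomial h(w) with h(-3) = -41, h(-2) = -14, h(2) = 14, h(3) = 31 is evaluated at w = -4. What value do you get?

-88

Using Newton's divided-difference form:
h[-3,-2] = (-14 - (-41)) / (-2 - (-3)) = 27
h[-2,2] = (14 - (-14)) / (2 - (-2)) = 7
h[2,3] = (31 - 14) / (3 - 2) = 17
h[-3,-2,2] = (7 - 27) / (2 - (-3)) = -4
h[-2,2,3] = (17 - 7) / (3 - (-2)) = 2
h[-3,-2,2,3] = (2 - (-4)) / (3 - (-3)) = 1
h(-4) = -41 + 27·(-1) + (-4)·(-1)·(-2) + 1·(-1)·(-2)·(-6) = -88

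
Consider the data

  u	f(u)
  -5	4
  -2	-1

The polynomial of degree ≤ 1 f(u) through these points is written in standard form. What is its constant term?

Build the Lagrange basis polynomials:
L_0(u) = (u + 2) / [-3] = -(1/3)u - 2/3
L_1(u) = (u + 5) / [3] = (1/3)u + 5/3
f(u) = 4·L_0 + (-1)·L_1
Only the constant term is needed; take it from each L_i and combine:
4·(-2/3) + (-1)·(5/3) = -13/3

-13/3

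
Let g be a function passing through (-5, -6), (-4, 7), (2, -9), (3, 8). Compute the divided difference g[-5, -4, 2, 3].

g[-5,-4] = (7 - (-6)) / (-4 - (-5)) = 13
g[-4,2] = (-9 - 7) / (2 - (-4)) = -8/3
g[2,3] = (8 - (-9)) / (3 - 2) = 17
g[-5,-4,2] = (-8/3 - 13) / (2 - (-5)) = -47/21
g[-4,2,3] = (17 - (-8/3)) / (3 - (-4)) = 59/21
g[-5,-4,2,3] = (59/21 - (-47/21)) / (3 - (-5)) = 53/84

53/84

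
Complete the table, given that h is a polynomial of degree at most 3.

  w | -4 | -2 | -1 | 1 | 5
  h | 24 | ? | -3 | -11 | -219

The 4 known values determine h uniquely (degree ≤ 3).
Evaluate each Lagrange basis at w = -2:
L_0(-2) = (-1)·(-3)·(-7)/[(-3)·(-5)·(-9)] = 7/45
L_1(-2) = (2)·(-3)·(-7)/[(3)·(-2)·(-6)] = 7/6
L_2(-2) = (2)·(-1)·(-7)/[(5)·(2)·(-4)] = -7/20
L_3(-2) = (2)·(-1)·(-3)/[(9)·(6)·(4)] = 1/36
Sum: 24·(7/45) + (-3)·(7/6) + (-11)·(-7/20) + (-219)·(1/36) = -2

-2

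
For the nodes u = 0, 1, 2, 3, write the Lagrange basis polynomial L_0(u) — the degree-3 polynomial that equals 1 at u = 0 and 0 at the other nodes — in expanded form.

L_0(u) = -(1/6)u^3 + u^2 - (11/6)u + 1

L_0(u) = (u - 1)(u - 2)(u - 3) / [(-1)·(-2)·(-3)]
       = (u^3 - 6u^2 + 11u - 6) / (-6)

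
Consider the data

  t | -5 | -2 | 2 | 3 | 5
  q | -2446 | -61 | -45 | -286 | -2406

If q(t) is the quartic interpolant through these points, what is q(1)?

2

Using Newton's divided-difference form:
q[-5,-2] = (-61 - (-2446)) / (-2 - (-5)) = 795
q[-2,2] = (-45 - (-61)) / (2 - (-2)) = 4
q[2,3] = (-286 - (-45)) / (3 - 2) = -241
q[3,5] = (-2406 - (-286)) / (5 - 3) = -1060
q[-5,-2,2] = (4 - 795) / (2 - (-5)) = -113
q[-2,2,3] = (-241 - 4) / (3 - (-2)) = -49
q[2,3,5] = (-1060 - (-241)) / (5 - 2) = -273
q[-5,-2,2,3] = (-49 - (-113)) / (3 - (-5)) = 8
q[-2,2,3,5] = (-273 - (-49)) / (5 - (-2)) = -32
q[-5,-2,2,3,5] = (-32 - 8) / (5 - (-5)) = -4
q(1) = -2446 + 795·(6) + (-113)·(6)·(3) + 8·(6)·(3)·(-1) + (-4)·(6)·(3)·(-1)·(-2) = 2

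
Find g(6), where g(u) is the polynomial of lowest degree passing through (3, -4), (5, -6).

-7

Evaluate each Lagrange basis at u = 6:
L_0(6) = (1)/[(-2)] = -1/2
L_1(6) = (3)/[(2)] = 3/2
Sum: (-4)·(-1/2) + (-6)·(3/2) = -7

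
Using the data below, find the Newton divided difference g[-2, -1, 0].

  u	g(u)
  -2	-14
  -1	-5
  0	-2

-3

g[-2,-1] = (-5 - (-14)) / (-1 - (-2)) = 9
g[-1,0] = (-2 - (-5)) / (0 - (-1)) = 3
g[-2,-1,0] = (3 - 9) / (0 - (-2)) = -3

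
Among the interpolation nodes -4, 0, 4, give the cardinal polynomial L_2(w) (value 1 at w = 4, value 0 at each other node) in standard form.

L_2(w) = (1/32)w^2 + (1/8)w

L_2(w) = (w + 4)w / [(8)·(4)]
       = (w^2 + 4w) / (32)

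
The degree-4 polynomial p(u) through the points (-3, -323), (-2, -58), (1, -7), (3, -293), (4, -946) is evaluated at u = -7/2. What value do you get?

-4853/8

Evaluate each Lagrange basis at u = -7/2:
L_0(-7/2) = (-3/2)·(-9/2)·(-13/2)·(-15/2)/[(-1)·(-4)·(-6)·(-7)] = 1755/896
L_1(-7/2) = (-1/2)·(-9/2)·(-13/2)·(-15/2)/[(1)·(-3)·(-5)·(-6)] = -39/32
L_2(-7/2) = (-1/2)·(-3/2)·(-13/2)·(-15/2)/[(4)·(3)·(-2)·(-3)] = 65/128
L_3(-7/2) = (-1/2)·(-3/2)·(-9/2)·(-15/2)/[(6)·(5)·(2)·(-1)] = -27/64
L_4(-7/2) = (-1/2)·(-3/2)·(-9/2)·(-13/2)/[(7)·(6)·(3)·(1)] = 39/224
Sum: (-323)·(1755/896) + (-58)·(-39/32) + (-7)·(65/128) + (-293)·(-27/64) + (-946)·(39/224) = -4853/8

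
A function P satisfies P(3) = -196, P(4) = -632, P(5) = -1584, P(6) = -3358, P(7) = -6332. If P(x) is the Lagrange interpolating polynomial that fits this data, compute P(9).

Evaluate each Lagrange basis at x = 9:
L_0(9) = (5)·(4)·(3)·(2)/[(-1)·(-2)·(-3)·(-4)] = 5
L_1(9) = (6)·(4)·(3)·(2)/[(1)·(-1)·(-2)·(-3)] = -24
L_2(9) = (6)·(5)·(3)·(2)/[(2)·(1)·(-1)·(-2)] = 45
L_3(9) = (6)·(5)·(4)·(2)/[(3)·(2)·(1)·(-1)] = -40
L_4(9) = (6)·(5)·(4)·(3)/[(4)·(3)·(2)·(1)] = 15
Sum: (-196)·(5) + (-632)·(-24) + (-1584)·(45) + (-3358)·(-40) + (-6332)·(15) = -17752

-17752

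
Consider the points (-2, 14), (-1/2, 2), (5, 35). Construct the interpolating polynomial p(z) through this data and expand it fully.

Newton's divided differences:
p[-2,-1/2] = (2 - 14) / (-1/2 - (-2)) = -8
p[-1/2,5] = (35 - 2) / (5 - (-1/2)) = 6
p[-2,-1/2,5] = (6 - (-8)) / (5 - (-2)) = 2
p(z) = 14 + (-8)·(z + 2) + 2·(z + 2)(z + 1/2)
Expanding: p(z) = 2z^2 - 3z

p(z) = 2z^2 - 3z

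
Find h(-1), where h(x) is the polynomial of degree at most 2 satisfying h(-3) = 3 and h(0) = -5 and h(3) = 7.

-41/9

L_0(-1) = (-1)·(-4)/[(-3)·(-6)] = 2/9
L_1(-1) = (2)·(-4)/[(3)·(-3)] = 8/9
L_2(-1) = (2)·(-1)/[(6)·(3)] = -1/9
Sum: 3·(2/9) + (-5)·(8/9) + 7·(-1/9) = -41/9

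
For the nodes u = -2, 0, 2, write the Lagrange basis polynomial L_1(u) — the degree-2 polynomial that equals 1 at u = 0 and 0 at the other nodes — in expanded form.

L_1(u) = -(1/4)u^2 + 1

L_1(u) = (u + 2)(u - 2) / [(2)·(-2)]
       = (u^2 - 4) / (-4)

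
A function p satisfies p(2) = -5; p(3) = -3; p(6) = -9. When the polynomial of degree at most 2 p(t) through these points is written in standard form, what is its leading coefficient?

The leading coefficient equals the top divided difference p[2,3,6].
p[2,3] = (-3 - (-5)) / (3 - 2) = 2
p[3,6] = (-9 - (-3)) / (6 - 3) = -2
p[2,3,6] = (-2 - 2) / (6 - 2) = -1

-1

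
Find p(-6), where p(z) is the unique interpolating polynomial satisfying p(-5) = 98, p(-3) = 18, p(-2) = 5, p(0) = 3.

Evaluate each Lagrange basis at z = -6:
L_0(-6) = (-3)·(-4)·(-6)/[(-2)·(-3)·(-5)] = 12/5
L_1(-6) = (-1)·(-4)·(-6)/[(2)·(-1)·(-3)] = -4
L_2(-6) = (-1)·(-3)·(-6)/[(3)·(1)·(-2)] = 3
L_3(-6) = (-1)·(-3)·(-4)/[(5)·(3)·(2)] = -2/5
Sum: 98·(12/5) + 18·(-4) + 5·(3) + 3·(-2/5) = 177

177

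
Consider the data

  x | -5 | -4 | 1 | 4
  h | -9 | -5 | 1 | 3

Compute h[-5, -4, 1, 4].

h[-5,-4] = (-5 - (-9)) / (-4 - (-5)) = 4
h[-4,1] = (1 - (-5)) / (1 - (-4)) = 6/5
h[1,4] = (3 - 1) / (4 - 1) = 2/3
h[-5,-4,1] = (6/5 - 4) / (1 - (-5)) = -7/15
h[-4,1,4] = (2/3 - 6/5) / (4 - (-4)) = -1/15
h[-5,-4,1,4] = (-1/15 - (-7/15)) / (4 - (-5)) = 2/45

2/45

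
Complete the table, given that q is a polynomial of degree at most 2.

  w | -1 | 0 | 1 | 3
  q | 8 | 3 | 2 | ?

The 3 known values determine q uniquely (degree ≤ 2).
Evaluate each Lagrange basis at w = 3:
L_0(3) = (3)·(2)/[(-1)·(-2)] = 3
L_1(3) = (4)·(2)/[(1)·(-1)] = -8
L_2(3) = (4)·(3)/[(2)·(1)] = 6
Sum: 8·(3) + 3·(-8) + 2·(6) = 12

12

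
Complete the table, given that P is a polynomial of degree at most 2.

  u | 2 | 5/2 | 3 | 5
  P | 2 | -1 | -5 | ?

-31

The 3 known values determine P uniquely (degree ≤ 2).
Evaluate each Lagrange basis at u = 5:
L_0(5) = (5/2)·(2)/[(-1/2)·(-1)] = 10
L_1(5) = (3)·(2)/[(1/2)·(-1/2)] = -24
L_2(5) = (3)·(5/2)/[(1)·(1/2)] = 15
Sum: 2·(10) + (-1)·(-24) + (-5)·(15) = -31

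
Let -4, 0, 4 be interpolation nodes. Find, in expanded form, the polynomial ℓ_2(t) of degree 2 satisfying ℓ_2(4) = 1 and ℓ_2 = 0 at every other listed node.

ℓ_2(t) = (1/32)t^2 + (1/8)t

ℓ_2(t) = (t + 4)t / [(8)·(4)]
       = (t^2 + 4t) / (32)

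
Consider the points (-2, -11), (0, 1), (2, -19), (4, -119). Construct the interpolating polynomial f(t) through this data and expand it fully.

Newton's divided differences:
f[-2,0] = (1 - (-11)) / (0 - (-2)) = 6
f[0,2] = (-19 - 1) / (2 - 0) = -10
f[2,4] = (-119 - (-19)) / (4 - 2) = -50
f[-2,0,2] = (-10 - 6) / (2 - (-2)) = -4
f[0,2,4] = (-50 - (-10)) / (4 - 0) = -10
f[-2,0,2,4] = (-10 - (-4)) / (4 - (-2)) = -1
f(t) = -11 + 6·(t + 2) + (-4)·(t + 2)t + (-1)·(t + 2)t(t - 2)
Expanding: f(t) = -t^3 - 4t^2 + 2t + 1

f(t) = -t^3 - 4t^2 + 2t + 1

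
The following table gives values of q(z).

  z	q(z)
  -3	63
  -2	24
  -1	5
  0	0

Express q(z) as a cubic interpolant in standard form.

q(z) = -z^3 + 4z^2

L_0(z) = (z + 2)(z + 1)z / [-6] = -(1/6)z^3 - (1/2)z^2 - (1/3)z
L_1(z) = (z + 3)(z + 1)z / [2] = (1/2)z^3 + 2z^2 + (3/2)z
L_2(z) = (z + 3)(z + 2)z / [-2] = -(1/2)z^3 - (5/2)z^2 - 3z
L_3(z) = (z + 3)(z + 2)(z + 1) / [6] = (1/6)z^3 + z^2 + (11/6)z + 1
q(z) = 63·L_0 + 24·L_1 + 5·L_2 + 0·L_3
  63·L_0(z) = -(21/2)z^3 - (63/2)z^2 - 21z
  24·L_1(z) = 12z^3 + 48z^2 + 36z
  5·L_2(z) = -(5/2)z^3 - (25/2)z^2 - 15z
  0·L_3(z) = 0
Adding term by term: -z^3 + 4z^2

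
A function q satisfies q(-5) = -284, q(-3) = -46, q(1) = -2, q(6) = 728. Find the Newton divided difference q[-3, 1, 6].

15

q[-3,1] = (-2 - (-46)) / (1 - (-3)) = 11
q[1,6] = (728 - (-2)) / (6 - 1) = 146
q[-3,1,6] = (146 - 11) / (6 - (-3)) = 15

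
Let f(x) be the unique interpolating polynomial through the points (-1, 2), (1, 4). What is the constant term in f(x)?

3

L_0(x) = (x - 1) / [-2] = -(1/2)x + 1/2
L_1(x) = (x + 1) / [2] = (1/2)x + 1/2
f(x) = 2·L_0 + 4·L_1
Only the constant term is needed; take it from each L_i and combine:
2·(1/2) + 4·(1/2) = 3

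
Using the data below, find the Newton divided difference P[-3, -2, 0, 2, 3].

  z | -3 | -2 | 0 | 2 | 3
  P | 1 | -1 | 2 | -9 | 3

P[-3,-2] = (-1 - 1) / (-2 - (-3)) = -2
P[-2,0] = (2 - (-1)) / (0 - (-2)) = 3/2
P[0,2] = (-9 - 2) / (2 - 0) = -11/2
P[2,3] = (3 - (-9)) / (3 - 2) = 12
P[-3,-2,0] = (3/2 - (-2)) / (0 - (-3)) = 7/6
P[-2,0,2] = (-11/2 - 3/2) / (2 - (-2)) = -7/4
P[0,2,3] = (12 - (-11/2)) / (3 - 0) = 35/6
P[-3,-2,0,2] = (-7/4 - 7/6) / (2 - (-3)) = -7/12
P[-2,0,2,3] = (35/6 - (-7/4)) / (3 - (-2)) = 91/60
P[-3,-2,0,2,3] = (91/60 - (-7/12)) / (3 - (-3)) = 7/20

7/20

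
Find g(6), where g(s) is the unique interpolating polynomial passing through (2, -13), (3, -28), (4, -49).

-109

L_0(6) = (3)·(2)/[(-1)·(-2)] = 3
L_1(6) = (4)·(2)/[(1)·(-1)] = -8
L_2(6) = (4)·(3)/[(2)·(1)] = 6
Sum: (-13)·(3) + (-28)·(-8) + (-49)·(6) = -109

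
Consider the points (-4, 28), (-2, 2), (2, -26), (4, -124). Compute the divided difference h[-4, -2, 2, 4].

h[-4,-2] = (2 - 28) / (-2 - (-4)) = -13
h[-2,2] = (-26 - 2) / (2 - (-2)) = -7
h[2,4] = (-124 - (-26)) / (4 - 2) = -49
h[-4,-2,2] = (-7 - (-13)) / (2 - (-4)) = 1
h[-2,2,4] = (-49 - (-7)) / (4 - (-2)) = -7
h[-4,-2,2,4] = (-7 - 1) / (4 - (-4)) = -1

-1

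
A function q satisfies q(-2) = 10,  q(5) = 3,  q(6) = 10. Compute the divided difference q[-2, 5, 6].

1

q[-2,5] = (3 - 10) / (5 - (-2)) = -1
q[5,6] = (10 - 3) / (6 - 5) = 7
q[-2,5,6] = (7 - (-1)) / (6 - (-2)) = 1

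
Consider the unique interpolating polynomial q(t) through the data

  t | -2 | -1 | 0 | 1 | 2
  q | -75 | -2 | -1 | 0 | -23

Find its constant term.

-1

Build the Lagrange basis polynomials:
L_0(t) = (t + 1)t(t - 1)(t - 2) / [24] = (1/24)t^4 - (1/12)t^3 - (1/24)t^2 + (1/12)t
L_1(t) = (t + 2)t(t - 1)(t - 2) / [-6] = -(1/6)t^4 + (1/6)t^3 + (2/3)t^2 - (2/3)t
L_2(t) = (t + 2)(t + 1)(t - 1)(t - 2) / [4] = (1/4)t^4 - (5/4)t^2 + 1
L_3(t) = (t + 2)(t + 1)t(t - 2) / [-6] = -(1/6)t^4 - (1/6)t^3 + (2/3)t^2 + (2/3)t
L_4(t) = (t + 2)(t + 1)t(t - 1) / [24] = (1/24)t^4 + (1/12)t^3 - (1/24)t^2 - (1/12)t
q(t) = (-75)·L_0 + (-2)·L_1 + (-1)·L_2 + 0·L_3 + (-23)·L_4
Only the constant term is needed; take it from each L_i and combine:
(-75)·(0) + (-2)·(0) + (-1)·(1) + 0·(0) + (-23)·(0) = -1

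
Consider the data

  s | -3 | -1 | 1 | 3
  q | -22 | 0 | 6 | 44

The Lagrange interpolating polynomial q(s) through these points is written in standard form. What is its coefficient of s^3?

1

The leading coefficient equals the top divided difference q[-3,-1,1,3].
q[-3,-1] = (0 - (-22)) / (-1 - (-3)) = 11
q[-1,1] = (6 - 0) / (1 - (-1)) = 3
q[1,3] = (44 - 6) / (3 - 1) = 19
q[-3,-1,1] = (3 - 11) / (1 - (-3)) = -2
q[-1,1,3] = (19 - 3) / (3 - (-1)) = 4
q[-3,-1,1,3] = (4 - (-2)) / (3 - (-3)) = 1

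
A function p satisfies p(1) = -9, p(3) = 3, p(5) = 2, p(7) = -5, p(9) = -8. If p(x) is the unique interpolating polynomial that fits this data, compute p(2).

Evaluate each Lagrange basis at x = 2:
L_0(2) = (-1)·(-3)·(-5)·(-7)/[(-2)·(-4)·(-6)·(-8)] = 35/128
L_1(2) = (1)·(-3)·(-5)·(-7)/[(2)·(-2)·(-4)·(-6)] = 35/32
L_2(2) = (1)·(-1)·(-5)·(-7)/[(4)·(2)·(-2)·(-4)] = -35/64
L_3(2) = (1)·(-1)·(-3)·(-7)/[(6)·(4)·(2)·(-2)] = 7/32
L_4(2) = (1)·(-1)·(-3)·(-5)/[(8)·(6)·(4)·(2)] = -5/128
Sum: (-9)·(35/128) + 3·(35/32) + 2·(-35/64) + (-5)·(7/32) + (-8)·(-5/128) = -135/128

-135/128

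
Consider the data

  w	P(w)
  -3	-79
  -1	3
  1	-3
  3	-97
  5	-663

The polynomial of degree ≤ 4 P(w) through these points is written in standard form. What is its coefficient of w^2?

-1

L_0(w) = (w + 1)(w - 1)(w - 3)(w - 5) / [384] = (1/384)w^4 - (1/48)w^3 + (7/192)w^2 + (1/48)w - 5/128
L_1(w) = (w + 3)(w - 1)(w - 3)(w - 5) / [-96] = -(1/96)w^4 + (1/16)w^3 + (1/24)w^2 - (9/16)w + 15/32
L_2(w) = (w + 3)(w + 1)(w - 3)(w - 5) / [64] = (1/64)w^4 - (1/16)w^3 - (7/32)w^2 + (9/16)w + 45/64
L_3(w) = (w + 3)(w + 1)(w - 1)(w - 5) / [-96] = -(1/96)w^4 + (1/48)w^3 + (1/6)w^2 - (1/48)w - 5/32
L_4(w) = (w + 3)(w + 1)(w - 1)(w - 3) / [384] = (1/384)w^4 - (5/192)w^2 + 3/128
P(w) = (-79)·L_0 + 3·L_1 + (-3)·L_2 + (-97)·L_3 + (-663)·L_4
Only the coefficient of w^2 is needed; take it from each L_i and combine:
(-79)·(7/192) + 3·(1/24) + (-3)·(-7/32) + (-97)·(1/6) + (-663)·(-5/192) = -1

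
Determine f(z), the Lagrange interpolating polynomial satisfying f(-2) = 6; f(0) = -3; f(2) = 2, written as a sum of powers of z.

f(z) = (7/4)z^2 - z - 3

Build the Lagrange basis polynomials:
L_0(z) = z(z - 2) / [8] = (1/8)z^2 - (1/4)z
L_1(z) = (z + 2)(z - 2) / [-4] = -(1/4)z^2 + 1
L_2(z) = (z + 2)z / [8] = (1/8)z^2 + (1/4)z
f(z) = 6·L_0 + (-3)·L_1 + 2·L_2
  6·L_0(z) = (3/4)z^2 - (3/2)z
  (-3)·L_1(z) = (3/4)z^2 - 3
  2·L_2(z) = (1/4)z^2 + (1/2)z
Adding term by term: (7/4)z^2 - z - 3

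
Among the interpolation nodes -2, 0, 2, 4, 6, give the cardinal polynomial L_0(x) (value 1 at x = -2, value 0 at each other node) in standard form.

L_0(x) = (1/384)x^4 - (1/32)x^3 + (11/96)x^2 - (1/8)x

L_0(x) = x(x - 2)(x - 4)(x - 6) / [(-2)·(-4)·(-6)·(-8)]
       = (x^4 - 12x^3 + 44x^2 - 48x) / (384)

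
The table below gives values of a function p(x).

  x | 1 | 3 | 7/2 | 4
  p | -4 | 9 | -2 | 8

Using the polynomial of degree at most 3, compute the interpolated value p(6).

525

Using Newton's divided-difference form:
p[1,3] = (9 - (-4)) / (3 - 1) = 13/2
p[3,7/2] = (-2 - 9) / (7/2 - 3) = -22
p[7/2,4] = (8 - (-2)) / (4 - 7/2) = 20
p[1,3,7/2] = (-22 - 13/2) / (7/2 - 1) = -57/5
p[3,7/2,4] = (20 - (-22)) / (4 - 3) = 42
p[1,3,7/2,4] = (42 - (-57/5)) / (4 - 1) = 89/5
p(6) = -4 + (13/2)·(5) + (-57/5)·(5)·(3) + (89/5)·(5)·(3)·(5/2) = 525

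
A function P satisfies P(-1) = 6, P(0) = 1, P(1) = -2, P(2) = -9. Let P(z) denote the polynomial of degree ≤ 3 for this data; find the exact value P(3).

Using Newton's divided-difference form:
P[-1,0] = (1 - 6) / (0 - (-1)) = -5
P[0,1] = (-2 - 1) / (1 - 0) = -3
P[1,2] = (-9 - (-2)) / (2 - 1) = -7
P[-1,0,1] = (-3 - (-5)) / (1 - (-1)) = 1
P[0,1,2] = (-7 - (-3)) / (2 - 0) = -2
P[-1,0,1,2] = (-2 - 1) / (2 - (-1)) = -1
P(3) = 6 + (-5)·(4) + 1·(4)·(3) + (-1)·(4)·(3)·(2) = -26

-26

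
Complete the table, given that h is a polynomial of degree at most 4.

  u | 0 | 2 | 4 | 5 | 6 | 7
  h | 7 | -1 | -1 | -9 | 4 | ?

623/8

The 5 known values determine h uniquely (degree ≤ 4).
L_0(7) = (5)·(3)·(2)·(1)/[(-2)·(-4)·(-5)·(-6)] = 1/8
L_1(7) = (7)·(3)·(2)·(1)/[(2)·(-2)·(-3)·(-4)] = -7/8
L_2(7) = (7)·(5)·(2)·(1)/[(4)·(2)·(-1)·(-2)] = 35/8
L_3(7) = (7)·(5)·(3)·(1)/[(5)·(3)·(1)·(-1)] = -7
L_4(7) = (7)·(5)·(3)·(2)/[(6)·(4)·(2)·(1)] = 35/8
Sum: 7·(1/8) + (-1)·(-7/8) + (-1)·(35/8) + (-9)·(-7) + 4·(35/8) = 623/8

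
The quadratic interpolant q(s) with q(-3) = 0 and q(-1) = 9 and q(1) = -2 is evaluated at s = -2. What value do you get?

7

L_0(-2) = (-1)·(-3)/[(-2)·(-4)] = 3/8
L_1(-2) = (1)·(-3)/[(2)·(-2)] = 3/4
L_2(-2) = (1)·(-1)/[(4)·(2)] = -1/8
Sum: 0 + 9·(3/4) + (-2)·(-1/8) = 7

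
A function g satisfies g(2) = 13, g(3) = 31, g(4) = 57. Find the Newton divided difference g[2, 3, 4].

g[2,3] = (31 - 13) / (3 - 2) = 18
g[3,4] = (57 - 31) / (4 - 3) = 26
g[2,3,4] = (26 - 18) / (4 - 2) = 4

4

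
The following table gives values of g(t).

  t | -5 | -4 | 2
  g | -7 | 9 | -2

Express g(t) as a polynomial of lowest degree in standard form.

Build the Lagrange basis polynomials:
L_0(t) = (t + 4)(t - 2) / [7] = (1/7)t^2 + (2/7)t - 8/7
L_1(t) = (t + 5)(t - 2) / [-6] = -(1/6)t^2 - (1/2)t + 5/3
L_2(t) = (t + 5)(t + 4) / [42] = (1/42)t^2 + (3/14)t + 10/21
g(t) = (-7)·L_0 + 9·L_1 + (-2)·L_2
  (-7)·L_0(t) = -t^2 - 2t + 8
  9·L_1(t) = -(3/2)t^2 - (9/2)t + 15
  (-2)·L_2(t) = -(1/21)t^2 - (3/7)t - 20/21
Adding term by term: -(107/42)t^2 - (97/14)t + 463/21

g(t) = -(107/42)t^2 - (97/14)t + 463/21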